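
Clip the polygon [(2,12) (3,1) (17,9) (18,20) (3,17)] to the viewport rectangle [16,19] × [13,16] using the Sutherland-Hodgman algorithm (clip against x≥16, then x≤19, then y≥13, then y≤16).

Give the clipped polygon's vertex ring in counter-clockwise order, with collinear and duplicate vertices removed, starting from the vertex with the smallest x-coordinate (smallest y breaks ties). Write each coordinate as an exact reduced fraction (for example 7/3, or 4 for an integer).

Clipped polygon: [(16,13) (191/11,13) (194/11,16) (16,16)]

1. After x ≥ 16: [(16,59/7) (17,9) (18,20) (16,98/5)]
2. After x ≤ 19: [(16,59/7) (17,9) (18,20) (16,98/5)]
3. After y ≥ 13: [(16,13) (191/11,13) (18,20) (16,98/5)]
4. After y ≤ 16: [(16,16) (16,13) (191/11,13) (194/11,16)]
5. Canonical ring: [(16,13) (191/11,13) (194/11,16) (16,16)]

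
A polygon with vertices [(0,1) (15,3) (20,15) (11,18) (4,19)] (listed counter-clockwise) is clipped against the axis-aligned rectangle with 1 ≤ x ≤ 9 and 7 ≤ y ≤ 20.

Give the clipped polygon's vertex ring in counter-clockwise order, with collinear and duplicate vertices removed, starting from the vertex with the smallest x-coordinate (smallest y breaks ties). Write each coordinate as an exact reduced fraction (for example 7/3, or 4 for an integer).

1. After x ≥ 1: [(1,11/2) (1,17/15) (15,3) (20,15) (11,18) (4,19)]
2. After x ≤ 9: [(1,11/2) (1,17/15) (9,11/5) (9,128/7) (4,19)]
3. After y ≥ 7: [(4/3,7) (9,7) (9,128/7) (4,19)]
4. After y ≤ 20: [(4/3,7) (9,7) (9,128/7) (4,19)]
5. Canonical ring: [(4/3,7) (9,7) (9,128/7) (4,19)]

Clipped polygon: [(4/3,7) (9,7) (9,128/7) (4,19)]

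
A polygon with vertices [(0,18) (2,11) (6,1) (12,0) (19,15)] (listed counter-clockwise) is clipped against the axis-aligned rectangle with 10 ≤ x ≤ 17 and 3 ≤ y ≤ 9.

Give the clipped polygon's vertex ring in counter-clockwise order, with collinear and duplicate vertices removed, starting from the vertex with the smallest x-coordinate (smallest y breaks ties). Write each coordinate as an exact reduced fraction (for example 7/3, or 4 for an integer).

Clipped polygon: [(10,3) (67/5,3) (81/5,9) (10,9)]

1. After x ≥ 10: [(10,312/19) (10,1/3) (12,0) (19,15)]
2. After x ≤ 17: [(17,291/19) (10,312/19) (10,1/3) (12,0) (17,75/7)]
3. After y ≥ 3: [(17,291/19) (10,312/19) (10,3) (67/5,3) (17,75/7)]
4. After y ≤ 9: [(10,9) (10,3) (67/5,3) (81/5,9)]
5. Canonical ring: [(10,3) (67/5,3) (81/5,9) (10,9)]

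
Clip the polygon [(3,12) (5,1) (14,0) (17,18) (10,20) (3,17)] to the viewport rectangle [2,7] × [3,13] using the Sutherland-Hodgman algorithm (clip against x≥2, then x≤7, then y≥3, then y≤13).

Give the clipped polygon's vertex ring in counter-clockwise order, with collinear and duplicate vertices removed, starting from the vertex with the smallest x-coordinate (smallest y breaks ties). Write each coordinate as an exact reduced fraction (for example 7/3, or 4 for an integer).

Clipped polygon: [(3,12) (51/11,3) (7,3) (7,13) (3,13)]

1. After x ≥ 2: [(3,12) (5,1) (14,0) (17,18) (10,20) (3,17)]
2. After x ≤ 7: [(3,12) (5,1) (7,7/9) (7,131/7) (3,17)]
3. After y ≥ 3: [(3,12) (51/11,3) (7,3) (7,131/7) (3,17)]
4. After y ≤ 13: [(3,13) (3,12) (51/11,3) (7,3) (7,13)]
5. Canonical ring: [(3,12) (51/11,3) (7,3) (7,13) (3,13)]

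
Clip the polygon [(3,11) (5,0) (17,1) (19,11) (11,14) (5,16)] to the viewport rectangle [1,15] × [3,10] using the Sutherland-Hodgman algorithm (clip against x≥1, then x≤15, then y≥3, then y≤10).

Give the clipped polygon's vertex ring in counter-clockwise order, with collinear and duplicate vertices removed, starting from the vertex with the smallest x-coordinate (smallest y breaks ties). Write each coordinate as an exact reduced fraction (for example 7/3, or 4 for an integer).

1. After x ≥ 1: [(3,11) (5,0) (17,1) (19,11) (11,14) (5,16)]
2. After x ≤ 15: [(3,11) (5,0) (15,5/6) (15,25/2) (11,14) (5,16)]
3. After y ≥ 3: [(3,11) (49/11,3) (15,3) (15,25/2) (11,14) (5,16)]
4. After y ≤ 10: [(35/11,10) (49/11,3) (15,3) (15,10)]
5. Canonical ring: [(35/11,10) (49/11,3) (15,3) (15,10)]

Clipped polygon: [(35/11,10) (49/11,3) (15,3) (15,10)]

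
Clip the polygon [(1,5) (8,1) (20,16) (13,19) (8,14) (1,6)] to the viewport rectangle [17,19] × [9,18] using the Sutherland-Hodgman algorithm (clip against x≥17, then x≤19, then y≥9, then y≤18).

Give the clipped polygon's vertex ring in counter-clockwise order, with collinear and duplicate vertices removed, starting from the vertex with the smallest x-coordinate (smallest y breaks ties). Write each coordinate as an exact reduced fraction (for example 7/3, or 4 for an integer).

1. After x ≥ 17: [(17,49/4) (20,16) (17,121/7)]
2. After x ≤ 19: [(17,49/4) (19,59/4) (19,115/7) (17,121/7)]
3. After y ≥ 9: [(17,49/4) (19,59/4) (19,115/7) (17,121/7)]
4. After y ≤ 18: [(17,49/4) (19,59/4) (19,115/7) (17,121/7)]
5. Canonical ring: [(17,49/4) (19,59/4) (19,115/7) (17,121/7)]

Clipped polygon: [(17,49/4) (19,59/4) (19,115/7) (17,121/7)]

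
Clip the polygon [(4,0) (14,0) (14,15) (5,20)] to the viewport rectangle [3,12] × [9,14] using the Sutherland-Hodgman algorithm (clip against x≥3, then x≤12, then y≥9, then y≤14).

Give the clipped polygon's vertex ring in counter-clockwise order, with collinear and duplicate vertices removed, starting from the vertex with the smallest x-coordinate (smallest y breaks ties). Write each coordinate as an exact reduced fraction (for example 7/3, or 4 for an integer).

Clipped polygon: [(89/20,9) (12,9) (12,14) (47/10,14)]

1. After x ≥ 3: [(4,0) (14,0) (14,15) (5,20)]
2. After x ≤ 12: [(4,0) (12,0) (12,145/9) (5,20)]
3. After y ≥ 9: [(89/20,9) (12,9) (12,145/9) (5,20)]
4. After y ≤ 14: [(47/10,14) (89/20,9) (12,9) (12,14)]
5. Canonical ring: [(89/20,9) (12,9) (12,14) (47/10,14)]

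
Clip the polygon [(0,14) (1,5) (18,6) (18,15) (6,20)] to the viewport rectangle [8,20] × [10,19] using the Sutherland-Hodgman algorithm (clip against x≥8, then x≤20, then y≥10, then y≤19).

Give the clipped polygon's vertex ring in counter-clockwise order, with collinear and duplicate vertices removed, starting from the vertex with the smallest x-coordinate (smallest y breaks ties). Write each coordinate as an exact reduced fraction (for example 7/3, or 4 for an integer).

Clipped polygon: [(8,10) (18,10) (18,15) (42/5,19) (8,19)]

1. After x ≥ 8: [(8,92/17) (18,6) (18,15) (8,115/6)]
2. After x ≤ 20: [(8,92/17) (18,6) (18,15) (8,115/6)]
3. After y ≥ 10: [(8,10) (18,10) (18,15) (8,115/6)]
4. After y ≤ 19: [(8,19) (8,10) (18,10) (18,15) (42/5,19)]
5. Canonical ring: [(8,10) (18,10) (18,15) (42/5,19) (8,19)]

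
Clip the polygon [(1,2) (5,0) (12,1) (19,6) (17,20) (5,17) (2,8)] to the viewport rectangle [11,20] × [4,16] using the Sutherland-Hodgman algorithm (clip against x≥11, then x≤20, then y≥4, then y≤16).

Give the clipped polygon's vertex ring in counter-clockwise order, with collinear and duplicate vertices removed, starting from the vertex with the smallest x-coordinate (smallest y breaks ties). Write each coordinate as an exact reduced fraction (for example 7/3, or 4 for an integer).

1. After x ≥ 11: [(11,6/7) (12,1) (19,6) (17,20) (11,37/2)]
2. After x ≤ 20: [(11,6/7) (12,1) (19,6) (17,20) (11,37/2)]
3. After y ≥ 4: [(11,4) (81/5,4) (19,6) (17,20) (11,37/2)]
4. After y ≤ 16: [(11,16) (11,4) (81/5,4) (19,6) (123/7,16)]
5. Canonical ring: [(11,4) (81/5,4) (19,6) (123/7,16) (11,16)]

Clipped polygon: [(11,4) (81/5,4) (19,6) (123/7,16) (11,16)]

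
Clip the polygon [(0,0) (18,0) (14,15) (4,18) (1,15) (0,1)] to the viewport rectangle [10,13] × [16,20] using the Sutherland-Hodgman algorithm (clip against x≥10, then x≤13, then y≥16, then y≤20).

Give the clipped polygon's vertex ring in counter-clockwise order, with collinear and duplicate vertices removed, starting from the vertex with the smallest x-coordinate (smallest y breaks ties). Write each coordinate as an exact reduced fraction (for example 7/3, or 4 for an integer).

1. After x ≥ 10: [(10,0) (18,0) (14,15) (10,81/5)]
2. After x ≤ 13: [(10,0) (13,0) (13,153/10) (10,81/5)]
3. After y ≥ 16: [(10,16) (32/3,16) (10,81/5)]
4. After y ≤ 20: [(10,16) (32/3,16) (10,81/5)]
5. Canonical ring: [(10,16) (32/3,16) (10,81/5)]

Clipped polygon: [(10,16) (32/3,16) (10,81/5)]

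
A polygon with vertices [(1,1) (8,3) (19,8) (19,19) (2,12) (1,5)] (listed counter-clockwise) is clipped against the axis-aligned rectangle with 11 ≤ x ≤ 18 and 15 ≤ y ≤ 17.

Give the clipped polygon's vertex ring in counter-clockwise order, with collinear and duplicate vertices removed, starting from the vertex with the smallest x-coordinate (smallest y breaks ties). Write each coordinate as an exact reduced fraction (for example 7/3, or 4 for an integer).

1. After x ≥ 11: [(11,48/11) (19,8) (19,19) (11,267/17)]
2. After x ≤ 18: [(11,48/11) (18,83/11) (18,316/17) (11,267/17)]
3. After y ≥ 15: [(11,15) (18,15) (18,316/17) (11,267/17)]
4. After y ≤ 17: [(11,15) (18,15) (18,17) (99/7,17) (11,267/17)]
5. Canonical ring: [(11,15) (18,15) (18,17) (99/7,17) (11,267/17)]

Clipped polygon: [(11,15) (18,15) (18,17) (99/7,17) (11,267/17)]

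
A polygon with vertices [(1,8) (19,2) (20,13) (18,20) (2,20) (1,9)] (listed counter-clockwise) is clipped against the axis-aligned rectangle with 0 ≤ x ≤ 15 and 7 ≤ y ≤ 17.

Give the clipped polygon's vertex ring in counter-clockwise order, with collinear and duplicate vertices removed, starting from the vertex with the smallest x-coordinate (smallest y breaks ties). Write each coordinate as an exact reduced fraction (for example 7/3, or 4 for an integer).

Clipped polygon: [(1,8) (4,7) (15,7) (15,17) (19/11,17) (1,9)]

1. After x ≥ 0: [(1,8) (19,2) (20,13) (18,20) (2,20) (1,9)]
2. After x ≤ 15: [(1,8) (15,10/3) (15,20) (2,20) (1,9)]
3. After y ≥ 7: [(1,8) (4,7) (15,7) (15,20) (2,20) (1,9)]
4. After y ≤ 17: [(1,8) (4,7) (15,7) (15,17) (19/11,17) (1,9)]
5. Canonical ring: [(1,8) (4,7) (15,7) (15,17) (19/11,17) (1,9)]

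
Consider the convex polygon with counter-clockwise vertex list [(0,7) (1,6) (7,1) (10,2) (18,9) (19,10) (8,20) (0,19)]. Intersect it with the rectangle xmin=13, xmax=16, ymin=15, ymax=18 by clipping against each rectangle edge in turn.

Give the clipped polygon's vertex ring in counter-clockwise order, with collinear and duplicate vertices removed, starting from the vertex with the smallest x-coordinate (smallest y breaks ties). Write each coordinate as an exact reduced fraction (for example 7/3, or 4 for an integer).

Clipped polygon: [(13,15) (27/2,15) (13,170/11)]

1. After x ≥ 13: [(13,37/8) (18,9) (19,10) (13,170/11)]
2. After x ≤ 16: [(13,37/8) (16,29/4) (16,140/11) (13,170/11)]
3. After y ≥ 15: [(13,15) (27/2,15) (13,170/11)]
4. After y ≤ 18: [(13,15) (27/2,15) (13,170/11)]
5. Canonical ring: [(13,15) (27/2,15) (13,170/11)]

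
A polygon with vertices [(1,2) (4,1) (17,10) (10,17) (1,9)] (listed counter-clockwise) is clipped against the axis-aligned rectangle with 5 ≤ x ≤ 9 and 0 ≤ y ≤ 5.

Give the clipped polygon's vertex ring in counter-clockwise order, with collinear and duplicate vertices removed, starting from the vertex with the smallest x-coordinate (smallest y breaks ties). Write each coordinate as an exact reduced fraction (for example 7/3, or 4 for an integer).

1. After x ≥ 5: [(5,22/13) (17,10) (10,17) (5,113/9)]
2. After x ≤ 9: [(5,22/13) (9,58/13) (9,145/9) (5,113/9)]
3. After y ≥ 0: [(5,22/13) (9,58/13) (9,145/9) (5,113/9)]
4. After y ≤ 5: [(5,5) (5,22/13) (9,58/13) (9,5)]
5. Canonical ring: [(5,22/13) (9,58/13) (9,5) (5,5)]

Clipped polygon: [(5,22/13) (9,58/13) (9,5) (5,5)]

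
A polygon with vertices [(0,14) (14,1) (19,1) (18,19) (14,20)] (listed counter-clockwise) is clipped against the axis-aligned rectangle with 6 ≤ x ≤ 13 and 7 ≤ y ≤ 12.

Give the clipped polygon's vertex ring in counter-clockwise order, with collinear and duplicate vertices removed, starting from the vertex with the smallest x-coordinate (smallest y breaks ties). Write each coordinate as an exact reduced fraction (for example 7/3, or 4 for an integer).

1. After x ≥ 6: [(6,116/7) (6,59/7) (14,1) (19,1) (18,19) (14,20)]
2. After x ≤ 13: [(13,137/7) (6,116/7) (6,59/7) (13,27/14)]
3. After y ≥ 7: [(13,7) (13,137/7) (6,116/7) (6,59/7) (98/13,7)]
4. After y ≤ 12: [(13,7) (13,12) (6,12) (6,59/7) (98/13,7)]
5. Canonical ring: [(6,59/7) (98/13,7) (13,7) (13,12) (6,12)]

Clipped polygon: [(6,59/7) (98/13,7) (13,7) (13,12) (6,12)]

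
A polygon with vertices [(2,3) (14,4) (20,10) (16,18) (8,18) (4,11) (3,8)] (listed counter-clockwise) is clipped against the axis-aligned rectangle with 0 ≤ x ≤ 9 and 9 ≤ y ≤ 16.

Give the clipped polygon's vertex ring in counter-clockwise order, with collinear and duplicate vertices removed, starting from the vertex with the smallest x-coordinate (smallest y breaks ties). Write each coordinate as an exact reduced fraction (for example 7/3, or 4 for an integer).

Clipped polygon: [(10/3,9) (9,9) (9,16) (48/7,16) (4,11)]

1. After x ≥ 0: [(2,3) (14,4) (20,10) (16,18) (8,18) (4,11) (3,8)]
2. After x ≤ 9: [(2,3) (9,43/12) (9,18) (8,18) (4,11) (3,8)]
3. After y ≥ 9: [(9,9) (9,18) (8,18) (4,11) (10/3,9)]
4. After y ≤ 16: [(9,9) (9,16) (48/7,16) (4,11) (10/3,9)]
5. Canonical ring: [(10/3,9) (9,9) (9,16) (48/7,16) (4,11)]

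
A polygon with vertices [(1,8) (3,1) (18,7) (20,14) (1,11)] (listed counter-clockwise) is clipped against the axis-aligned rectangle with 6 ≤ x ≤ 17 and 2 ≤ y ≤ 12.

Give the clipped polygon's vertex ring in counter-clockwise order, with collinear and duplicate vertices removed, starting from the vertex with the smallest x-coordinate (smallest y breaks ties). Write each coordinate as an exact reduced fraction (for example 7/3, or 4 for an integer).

1. After x ≥ 6: [(6,11/5) (18,7) (20,14) (6,224/19)]
2. After x ≤ 17: [(6,11/5) (17,33/5) (17,257/19) (6,224/19)]
3. After y ≥ 2: [(6,11/5) (17,33/5) (17,257/19) (6,224/19)]
4. After y ≤ 12: [(6,11/5) (17,33/5) (17,12) (22/3,12) (6,224/19)]
5. Canonical ring: [(6,11/5) (17,33/5) (17,12) (22/3,12) (6,224/19)]

Clipped polygon: [(6,11/5) (17,33/5) (17,12) (22/3,12) (6,224/19)]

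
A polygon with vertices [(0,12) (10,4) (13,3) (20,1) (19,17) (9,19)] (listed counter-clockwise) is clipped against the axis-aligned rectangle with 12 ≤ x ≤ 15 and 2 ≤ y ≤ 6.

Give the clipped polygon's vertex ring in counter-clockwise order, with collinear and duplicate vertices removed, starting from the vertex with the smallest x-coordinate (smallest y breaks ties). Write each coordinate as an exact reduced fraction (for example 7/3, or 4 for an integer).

1. After x ≥ 12: [(12,10/3) (13,3) (20,1) (19,17) (12,92/5)]
2. After x ≤ 15: [(12,10/3) (13,3) (15,17/7) (15,89/5) (12,92/5)]
3. After y ≥ 2: [(12,10/3) (13,3) (15,17/7) (15,89/5) (12,92/5)]
4. After y ≤ 6: [(12,6) (12,10/3) (13,3) (15,17/7) (15,6)]
5. Canonical ring: [(12,10/3) (13,3) (15,17/7) (15,6) (12,6)]

Clipped polygon: [(12,10/3) (13,3) (15,17/7) (15,6) (12,6)]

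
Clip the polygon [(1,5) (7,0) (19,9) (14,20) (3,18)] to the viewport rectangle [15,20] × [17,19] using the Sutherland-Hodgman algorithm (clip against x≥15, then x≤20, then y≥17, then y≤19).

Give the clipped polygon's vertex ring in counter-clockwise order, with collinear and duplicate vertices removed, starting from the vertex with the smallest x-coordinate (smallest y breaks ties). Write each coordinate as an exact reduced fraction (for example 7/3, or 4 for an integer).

1. After x ≥ 15: [(15,6) (19,9) (15,89/5)]
2. After x ≤ 20: [(15,6) (19,9) (15,89/5)]
3. After y ≥ 17: [(15,17) (169/11,17) (15,89/5)]
4. After y ≤ 19: [(15,17) (169/11,17) (15,89/5)]
5. Canonical ring: [(15,17) (169/11,17) (15,89/5)]

Clipped polygon: [(15,17) (169/11,17) (15,89/5)]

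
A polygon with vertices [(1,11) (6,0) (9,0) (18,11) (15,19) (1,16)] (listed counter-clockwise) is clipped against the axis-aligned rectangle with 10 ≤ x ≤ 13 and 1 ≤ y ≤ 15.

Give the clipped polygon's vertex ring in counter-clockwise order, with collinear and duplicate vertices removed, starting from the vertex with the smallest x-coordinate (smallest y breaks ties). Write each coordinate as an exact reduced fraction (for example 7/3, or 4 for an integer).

Clipped polygon: [(10,11/9) (13,44/9) (13,15) (10,15)]

1. After x ≥ 10: [(10,11/9) (18,11) (15,19) (10,251/14)]
2. After x ≤ 13: [(10,11/9) (13,44/9) (13,130/7) (10,251/14)]
3. After y ≥ 1: [(10,11/9) (13,44/9) (13,130/7) (10,251/14)]
4. After y ≤ 15: [(10,15) (10,11/9) (13,44/9) (13,15)]
5. Canonical ring: [(10,11/9) (13,44/9) (13,15) (10,15)]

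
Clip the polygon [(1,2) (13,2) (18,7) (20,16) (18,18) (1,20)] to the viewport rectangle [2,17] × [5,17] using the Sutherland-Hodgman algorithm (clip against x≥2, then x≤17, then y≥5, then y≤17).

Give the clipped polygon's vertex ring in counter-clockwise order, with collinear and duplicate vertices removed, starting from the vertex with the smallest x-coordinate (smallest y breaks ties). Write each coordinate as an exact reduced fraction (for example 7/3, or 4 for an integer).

1. After x ≥ 2: [(2,2) (13,2) (18,7) (20,16) (18,18) (2,338/17)]
2. After x ≤ 17: [(2,2) (13,2) (17,6) (17,308/17) (2,338/17)]
3. After y ≥ 5: [(2,5) (16,5) (17,6) (17,308/17) (2,338/17)]
4. After y ≤ 17: [(2,17) (2,5) (16,5) (17,6) (17,17)]
5. Canonical ring: [(2,5) (16,5) (17,6) (17,17) (2,17)]

Clipped polygon: [(2,5) (16,5) (17,6) (17,17) (2,17)]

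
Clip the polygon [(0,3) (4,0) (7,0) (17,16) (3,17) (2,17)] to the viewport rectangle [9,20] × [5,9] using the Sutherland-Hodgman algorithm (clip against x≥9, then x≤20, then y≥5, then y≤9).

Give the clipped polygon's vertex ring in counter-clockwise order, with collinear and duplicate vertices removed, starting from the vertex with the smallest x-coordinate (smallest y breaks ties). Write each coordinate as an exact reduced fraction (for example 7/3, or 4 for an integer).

1. After x ≥ 9: [(9,16/5) (17,16) (9,116/7)]
2. After x ≤ 20: [(9,16/5) (17,16) (9,116/7)]
3. After y ≥ 5: [(9,5) (81/8,5) (17,16) (9,116/7)]
4. After y ≤ 9: [(9,9) (9,5) (81/8,5) (101/8,9)]
5. Canonical ring: [(9,5) (81/8,5) (101/8,9) (9,9)]

Clipped polygon: [(9,5) (81/8,5) (101/8,9) (9,9)]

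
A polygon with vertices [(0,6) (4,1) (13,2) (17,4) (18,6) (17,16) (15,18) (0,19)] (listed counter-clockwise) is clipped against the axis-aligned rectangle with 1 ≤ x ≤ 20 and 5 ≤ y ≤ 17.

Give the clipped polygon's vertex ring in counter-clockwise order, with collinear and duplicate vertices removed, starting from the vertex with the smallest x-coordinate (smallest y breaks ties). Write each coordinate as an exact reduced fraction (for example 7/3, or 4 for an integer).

Clipped polygon: [(1,5) (35/2,5) (18,6) (17,16) (16,17) (1,17)]

1. After x ≥ 1: [(1,19/4) (4,1) (13,2) (17,4) (18,6) (17,16) (15,18) (1,284/15)]
2. After x ≤ 20: [(1,19/4) (4,1) (13,2) (17,4) (18,6) (17,16) (15,18) (1,284/15)]
3. After y ≥ 5: [(1,5) (35/2,5) (18,6) (17,16) (15,18) (1,284/15)]
4. After y ≤ 17: [(1,17) (1,5) (35/2,5) (18,6) (17,16) (16,17)]
5. Canonical ring: [(1,5) (35/2,5) (18,6) (17,16) (16,17) (1,17)]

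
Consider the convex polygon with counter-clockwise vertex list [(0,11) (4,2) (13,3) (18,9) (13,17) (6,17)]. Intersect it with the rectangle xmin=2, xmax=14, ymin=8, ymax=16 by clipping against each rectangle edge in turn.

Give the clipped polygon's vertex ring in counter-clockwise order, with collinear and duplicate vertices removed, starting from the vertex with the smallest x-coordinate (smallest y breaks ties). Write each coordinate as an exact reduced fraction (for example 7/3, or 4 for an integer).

Clipped polygon: [(2,8) (14,8) (14,77/5) (109/8,16) (5,16) (2,13)]

1. After x ≥ 2: [(2,13) (2,13/2) (4,2) (13,3) (18,9) (13,17) (6,17)]
2. After x ≤ 14: [(2,13) (2,13/2) (4,2) (13,3) (14,21/5) (14,77/5) (13,17) (6,17)]
3. After y ≥ 8: [(2,13) (2,8) (14,8) (14,77/5) (13,17) (6,17)]
4. After y ≤ 16: [(5,16) (2,13) (2,8) (14,8) (14,77/5) (109/8,16)]
5. Canonical ring: [(2,8) (14,8) (14,77/5) (109/8,16) (5,16) (2,13)]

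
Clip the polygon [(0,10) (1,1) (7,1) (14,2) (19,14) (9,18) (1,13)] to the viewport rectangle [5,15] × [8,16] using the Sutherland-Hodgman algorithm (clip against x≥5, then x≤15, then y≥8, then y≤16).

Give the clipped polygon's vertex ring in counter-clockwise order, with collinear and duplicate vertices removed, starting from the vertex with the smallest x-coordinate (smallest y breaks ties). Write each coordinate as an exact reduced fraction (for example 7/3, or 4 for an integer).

Clipped polygon: [(5,8) (15,8) (15,78/5) (14,16) (29/5,16) (5,31/2)]

1. After x ≥ 5: [(5,1) (7,1) (14,2) (19,14) (9,18) (5,31/2)]
2. After x ≤ 15: [(5,1) (7,1) (14,2) (15,22/5) (15,78/5) (9,18) (5,31/2)]
3. After y ≥ 8: [(5,8) (15,8) (15,78/5) (9,18) (5,31/2)]
4. After y ≤ 16: [(5,8) (15,8) (15,78/5) (14,16) (29/5,16) (5,31/2)]
5. Canonical ring: [(5,8) (15,8) (15,78/5) (14,16) (29/5,16) (5,31/2)]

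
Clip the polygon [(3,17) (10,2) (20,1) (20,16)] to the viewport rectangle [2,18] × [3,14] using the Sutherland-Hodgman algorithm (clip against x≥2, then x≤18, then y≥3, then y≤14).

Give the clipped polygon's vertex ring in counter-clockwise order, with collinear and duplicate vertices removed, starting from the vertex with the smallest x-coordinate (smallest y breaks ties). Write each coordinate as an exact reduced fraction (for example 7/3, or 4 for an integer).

Clipped polygon: [(22/5,14) (143/15,3) (18,3) (18,14)]

1. After x ≥ 2: [(3,17) (10,2) (20,1) (20,16)]
2. After x ≤ 18: [(18,274/17) (3,17) (10,2) (18,6/5)]
3. After y ≥ 3: [(18,3) (18,274/17) (3,17) (143/15,3)]
4. After y ≤ 14: [(18,3) (18,14) (22/5,14) (143/15,3)]
5. Canonical ring: [(22/5,14) (143/15,3) (18,3) (18,14)]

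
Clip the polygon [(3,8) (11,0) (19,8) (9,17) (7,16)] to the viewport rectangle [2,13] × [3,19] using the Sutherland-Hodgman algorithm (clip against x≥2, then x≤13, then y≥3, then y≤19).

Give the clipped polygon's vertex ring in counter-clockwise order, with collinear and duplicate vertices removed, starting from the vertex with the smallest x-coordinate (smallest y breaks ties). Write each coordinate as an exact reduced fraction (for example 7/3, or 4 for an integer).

Clipped polygon: [(3,8) (8,3) (13,3) (13,67/5) (9,17) (7,16)]

1. After x ≥ 2: [(3,8) (11,0) (19,8) (9,17) (7,16)]
2. After x ≤ 13: [(3,8) (11,0) (13,2) (13,67/5) (9,17) (7,16)]
3. After y ≥ 3: [(3,8) (8,3) (13,3) (13,67/5) (9,17) (7,16)]
4. After y ≤ 19: [(3,8) (8,3) (13,3) (13,67/5) (9,17) (7,16)]
5. Canonical ring: [(3,8) (8,3) (13,3) (13,67/5) (9,17) (7,16)]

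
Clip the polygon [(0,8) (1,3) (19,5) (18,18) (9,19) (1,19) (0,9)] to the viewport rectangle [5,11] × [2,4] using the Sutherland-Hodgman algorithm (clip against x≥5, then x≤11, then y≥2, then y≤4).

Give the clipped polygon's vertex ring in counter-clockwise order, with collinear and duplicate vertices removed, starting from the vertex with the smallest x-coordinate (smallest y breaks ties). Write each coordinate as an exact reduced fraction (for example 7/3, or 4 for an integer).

1. After x ≥ 5: [(5,31/9) (19,5) (18,18) (9,19) (5,19)]
2. After x ≤ 11: [(5,31/9) (11,37/9) (11,169/9) (9,19) (5,19)]
3. After y ≥ 2: [(5,31/9) (11,37/9) (11,169/9) (9,19) (5,19)]
4. After y ≤ 4: [(5,4) (5,31/9) (10,4)]
5. Canonical ring: [(5,31/9) (10,4) (5,4)]

Clipped polygon: [(5,31/9) (10,4) (5,4)]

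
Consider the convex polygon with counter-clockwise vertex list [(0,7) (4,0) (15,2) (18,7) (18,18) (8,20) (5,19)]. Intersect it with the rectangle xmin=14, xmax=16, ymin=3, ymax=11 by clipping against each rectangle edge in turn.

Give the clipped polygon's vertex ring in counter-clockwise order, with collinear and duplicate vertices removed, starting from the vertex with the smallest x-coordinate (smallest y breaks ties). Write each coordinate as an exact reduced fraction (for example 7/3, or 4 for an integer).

1. After x ≥ 14: [(14,20/11) (15,2) (18,7) (18,18) (14,94/5)]
2. After x ≤ 16: [(14,20/11) (15,2) (16,11/3) (16,92/5) (14,94/5)]
3. After y ≥ 3: [(14,3) (78/5,3) (16,11/3) (16,92/5) (14,94/5)]
4. After y ≤ 11: [(14,11) (14,3) (78/5,3) (16,11/3) (16,11)]
5. Canonical ring: [(14,3) (78/5,3) (16,11/3) (16,11) (14,11)]

Clipped polygon: [(14,3) (78/5,3) (16,11/3) (16,11) (14,11)]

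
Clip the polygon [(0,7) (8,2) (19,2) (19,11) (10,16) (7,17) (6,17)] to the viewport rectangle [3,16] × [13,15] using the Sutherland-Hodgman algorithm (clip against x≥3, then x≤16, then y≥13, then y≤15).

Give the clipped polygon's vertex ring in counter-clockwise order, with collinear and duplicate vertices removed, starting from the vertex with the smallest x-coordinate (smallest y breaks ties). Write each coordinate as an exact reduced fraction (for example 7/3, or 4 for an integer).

1. After x ≥ 3: [(3,12) (3,41/8) (8,2) (19,2) (19,11) (10,16) (7,17) (6,17)]
2. After x ≤ 16: [(3,12) (3,41/8) (8,2) (16,2) (16,38/3) (10,16) (7,17) (6,17)]
3. After y ≥ 13: [(18/5,13) (77/5,13) (10,16) (7,17) (6,17)]
4. After y ≤ 15: [(24/5,15) (18/5,13) (77/5,13) (59/5,15)]
5. Canonical ring: [(18/5,13) (77/5,13) (59/5,15) (24/5,15)]

Clipped polygon: [(18/5,13) (77/5,13) (59/5,15) (24/5,15)]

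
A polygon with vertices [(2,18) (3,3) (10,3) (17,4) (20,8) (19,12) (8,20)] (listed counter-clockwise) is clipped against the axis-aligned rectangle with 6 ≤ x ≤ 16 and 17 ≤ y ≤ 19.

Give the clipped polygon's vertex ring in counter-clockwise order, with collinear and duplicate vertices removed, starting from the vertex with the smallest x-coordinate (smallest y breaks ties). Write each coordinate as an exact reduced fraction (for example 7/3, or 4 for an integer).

1. After x ≥ 6: [(6,58/3) (6,3) (10,3) (17,4) (20,8) (19,12) (8,20)]
2. After x ≤ 16: [(6,58/3) (6,3) (10,3) (16,27/7) (16,156/11) (8,20)]
3. After y ≥ 17: [(6,58/3) (6,17) (97/8,17) (8,20)]
4. After y ≤ 19: [(6,19) (6,17) (97/8,17) (75/8,19)]
5. Canonical ring: [(6,17) (97/8,17) (75/8,19) (6,19)]

Clipped polygon: [(6,17) (97/8,17) (75/8,19) (6,19)]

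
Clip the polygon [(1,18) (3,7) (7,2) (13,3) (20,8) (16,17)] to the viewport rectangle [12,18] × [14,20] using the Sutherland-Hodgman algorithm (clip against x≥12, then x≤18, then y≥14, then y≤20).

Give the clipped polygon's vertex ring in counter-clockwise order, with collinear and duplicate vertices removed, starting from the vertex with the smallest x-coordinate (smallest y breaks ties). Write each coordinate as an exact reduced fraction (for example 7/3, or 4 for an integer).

Clipped polygon: [(12,14) (52/3,14) (16,17) (12,259/15)]

1. After x ≥ 12: [(12,259/15) (12,17/6) (13,3) (20,8) (16,17)]
2. After x ≤ 18: [(12,259/15) (12,17/6) (13,3) (18,46/7) (18,25/2) (16,17)]
3. After y ≥ 14: [(12,259/15) (12,14) (52/3,14) (16,17)]
4. After y ≤ 20: [(12,259/15) (12,14) (52/3,14) (16,17)]
5. Canonical ring: [(12,14) (52/3,14) (16,17) (12,259/15)]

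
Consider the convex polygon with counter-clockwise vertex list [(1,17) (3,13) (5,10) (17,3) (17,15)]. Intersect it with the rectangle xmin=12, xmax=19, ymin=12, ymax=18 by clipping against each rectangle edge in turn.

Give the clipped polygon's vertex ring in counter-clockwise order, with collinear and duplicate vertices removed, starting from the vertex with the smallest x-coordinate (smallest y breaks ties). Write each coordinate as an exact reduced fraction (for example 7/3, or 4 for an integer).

1. After x ≥ 12: [(12,125/8) (12,71/12) (17,3) (17,15)]
2. After x ≤ 19: [(12,125/8) (12,71/12) (17,3) (17,15)]
3. After y ≥ 12: [(12,125/8) (12,12) (17,12) (17,15)]
4. After y ≤ 18: [(12,125/8) (12,12) (17,12) (17,15)]
5. Canonical ring: [(12,12) (17,12) (17,15) (12,125/8)]

Clipped polygon: [(12,12) (17,12) (17,15) (12,125/8)]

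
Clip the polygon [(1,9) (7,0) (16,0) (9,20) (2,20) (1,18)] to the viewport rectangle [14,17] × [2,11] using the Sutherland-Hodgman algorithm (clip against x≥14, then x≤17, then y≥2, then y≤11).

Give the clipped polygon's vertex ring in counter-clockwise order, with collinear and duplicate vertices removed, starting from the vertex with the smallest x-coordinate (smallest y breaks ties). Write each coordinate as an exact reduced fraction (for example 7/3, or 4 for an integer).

1. After x ≥ 14: [(14,0) (16,0) (14,40/7)]
2. After x ≤ 17: [(14,0) (16,0) (14,40/7)]
3. After y ≥ 2: [(14,2) (153/10,2) (14,40/7)]
4. After y ≤ 11: [(14,2) (153/10,2) (14,40/7)]
5. Canonical ring: [(14,2) (153/10,2) (14,40/7)]

Clipped polygon: [(14,2) (153/10,2) (14,40/7)]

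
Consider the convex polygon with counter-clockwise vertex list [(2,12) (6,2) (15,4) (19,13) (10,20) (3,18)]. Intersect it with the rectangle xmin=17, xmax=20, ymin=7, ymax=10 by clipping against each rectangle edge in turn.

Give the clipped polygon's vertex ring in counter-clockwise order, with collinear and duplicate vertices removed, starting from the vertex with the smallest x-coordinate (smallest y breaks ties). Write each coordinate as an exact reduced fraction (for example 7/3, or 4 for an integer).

1. After x ≥ 17: [(17,17/2) (19,13) (17,131/9)]
2. After x ≤ 20: [(17,17/2) (19,13) (17,131/9)]
3. After y ≥ 7: [(17,17/2) (19,13) (17,131/9)]
4. After y ≤ 10: [(17,10) (17,17/2) (53/3,10)]
5. Canonical ring: [(17,17/2) (53/3,10) (17,10)]

Clipped polygon: [(17,17/2) (53/3,10) (17,10)]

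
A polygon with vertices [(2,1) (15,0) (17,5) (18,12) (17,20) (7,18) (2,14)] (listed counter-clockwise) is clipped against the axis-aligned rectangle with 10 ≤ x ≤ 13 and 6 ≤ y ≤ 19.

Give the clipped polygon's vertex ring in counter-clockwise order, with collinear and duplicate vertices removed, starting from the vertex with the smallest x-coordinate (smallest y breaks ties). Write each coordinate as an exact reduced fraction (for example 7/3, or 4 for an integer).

Clipped polygon: [(10,6) (13,6) (13,19) (12,19) (10,93/5)]

1. After x ≥ 10: [(10,5/13) (15,0) (17,5) (18,12) (17,20) (10,93/5)]
2. After x ≤ 13: [(10,5/13) (13,2/13) (13,96/5) (10,93/5)]
3. After y ≥ 6: [(10,6) (13,6) (13,96/5) (10,93/5)]
4. After y ≤ 19: [(10,6) (13,6) (13,19) (12,19) (10,93/5)]
5. Canonical ring: [(10,6) (13,6) (13,19) (12,19) (10,93/5)]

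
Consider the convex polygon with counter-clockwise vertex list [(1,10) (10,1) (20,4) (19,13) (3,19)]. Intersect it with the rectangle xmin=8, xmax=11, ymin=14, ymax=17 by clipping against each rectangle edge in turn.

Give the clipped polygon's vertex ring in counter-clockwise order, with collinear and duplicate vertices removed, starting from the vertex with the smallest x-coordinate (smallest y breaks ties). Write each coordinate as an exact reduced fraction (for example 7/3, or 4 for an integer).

Clipped polygon: [(8,14) (11,14) (11,16) (25/3,17) (8,17)]

1. After x ≥ 8: [(8,3) (10,1) (20,4) (19,13) (8,137/8)]
2. After x ≤ 11: [(8,3) (10,1) (11,13/10) (11,16) (8,137/8)]
3. After y ≥ 14: [(8,14) (11,14) (11,16) (8,137/8)]
4. After y ≤ 17: [(8,17) (8,14) (11,14) (11,16) (25/3,17)]
5. Canonical ring: [(8,14) (11,14) (11,16) (25/3,17) (8,17)]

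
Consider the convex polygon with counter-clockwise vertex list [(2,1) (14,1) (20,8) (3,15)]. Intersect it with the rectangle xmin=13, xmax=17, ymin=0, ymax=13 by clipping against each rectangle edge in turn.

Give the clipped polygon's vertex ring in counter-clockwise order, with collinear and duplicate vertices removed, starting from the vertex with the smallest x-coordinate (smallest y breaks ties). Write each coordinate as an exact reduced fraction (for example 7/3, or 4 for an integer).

Clipped polygon: [(13,1) (14,1) (17,9/2) (17,157/17) (13,185/17)]

1. After x ≥ 13: [(13,1) (14,1) (20,8) (13,185/17)]
2. After x ≤ 17: [(13,1) (14,1) (17,9/2) (17,157/17) (13,185/17)]
3. After y ≥ 0: [(13,1) (14,1) (17,9/2) (17,157/17) (13,185/17)]
4. After y ≤ 13: [(13,1) (14,1) (17,9/2) (17,157/17) (13,185/17)]
5. Canonical ring: [(13,1) (14,1) (17,9/2) (17,157/17) (13,185/17)]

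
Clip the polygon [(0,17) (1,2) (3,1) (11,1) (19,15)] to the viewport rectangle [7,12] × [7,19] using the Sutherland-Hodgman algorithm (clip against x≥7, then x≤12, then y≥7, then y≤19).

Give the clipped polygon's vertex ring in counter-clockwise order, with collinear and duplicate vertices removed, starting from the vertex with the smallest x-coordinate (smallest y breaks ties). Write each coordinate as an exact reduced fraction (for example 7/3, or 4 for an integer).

1. After x ≥ 7: [(7,309/19) (7,1) (11,1) (19,15)]
2. After x ≤ 12: [(12,299/19) (7,309/19) (7,1) (11,1) (12,11/4)]
3. After y ≥ 7: [(12,7) (12,299/19) (7,309/19) (7,7)]
4. After y ≤ 19: [(12,7) (12,299/19) (7,309/19) (7,7)]
5. Canonical ring: [(7,7) (12,7) (12,299/19) (7,309/19)]

Clipped polygon: [(7,7) (12,7) (12,299/19) (7,309/19)]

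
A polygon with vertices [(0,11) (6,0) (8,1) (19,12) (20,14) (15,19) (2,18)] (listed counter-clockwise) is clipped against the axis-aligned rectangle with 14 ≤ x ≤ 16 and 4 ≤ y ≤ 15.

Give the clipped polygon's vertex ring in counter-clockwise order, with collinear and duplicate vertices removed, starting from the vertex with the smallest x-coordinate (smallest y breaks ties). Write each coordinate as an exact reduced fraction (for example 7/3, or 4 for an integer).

1. After x ≥ 14: [(14,7) (19,12) (20,14) (15,19) (14,246/13)]
2. After x ≤ 16: [(14,7) (16,9) (16,18) (15,19) (14,246/13)]
3. After y ≥ 4: [(14,7) (16,9) (16,18) (15,19) (14,246/13)]
4. After y ≤ 15: [(14,15) (14,7) (16,9) (16,15)]
5. Canonical ring: [(14,7) (16,9) (16,15) (14,15)]

Clipped polygon: [(14,7) (16,9) (16,15) (14,15)]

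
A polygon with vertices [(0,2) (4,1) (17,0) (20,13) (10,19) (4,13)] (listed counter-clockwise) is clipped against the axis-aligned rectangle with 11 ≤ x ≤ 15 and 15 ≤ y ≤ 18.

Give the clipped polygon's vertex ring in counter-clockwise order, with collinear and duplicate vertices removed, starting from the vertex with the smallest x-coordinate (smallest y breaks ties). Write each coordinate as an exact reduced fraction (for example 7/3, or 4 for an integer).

Clipped polygon: [(11,15) (15,15) (15,16) (35/3,18) (11,18)]

1. After x ≥ 11: [(11,6/13) (17,0) (20,13) (11,92/5)]
2. After x ≤ 15: [(11,6/13) (15,2/13) (15,16) (11,92/5)]
3. After y ≥ 15: [(11,15) (15,15) (15,16) (11,92/5)]
4. After y ≤ 18: [(11,18) (11,15) (15,15) (15,16) (35/3,18)]
5. Canonical ring: [(11,15) (15,15) (15,16) (35/3,18) (11,18)]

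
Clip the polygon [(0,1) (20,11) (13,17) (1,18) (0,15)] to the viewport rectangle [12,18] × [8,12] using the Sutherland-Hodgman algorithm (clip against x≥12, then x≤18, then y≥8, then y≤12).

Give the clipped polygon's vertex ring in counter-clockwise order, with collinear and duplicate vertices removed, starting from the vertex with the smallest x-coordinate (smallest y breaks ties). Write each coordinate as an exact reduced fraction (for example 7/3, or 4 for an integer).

1. After x ≥ 12: [(12,7) (20,11) (13,17) (12,205/12)]
2. After x ≤ 18: [(12,7) (18,10) (18,89/7) (13,17) (12,205/12)]
3. After y ≥ 8: [(12,8) (14,8) (18,10) (18,89/7) (13,17) (12,205/12)]
4. After y ≤ 12: [(12,12) (12,8) (14,8) (18,10) (18,12)]
5. Canonical ring: [(12,8) (14,8) (18,10) (18,12) (12,12)]

Clipped polygon: [(12,8) (14,8) (18,10) (18,12) (12,12)]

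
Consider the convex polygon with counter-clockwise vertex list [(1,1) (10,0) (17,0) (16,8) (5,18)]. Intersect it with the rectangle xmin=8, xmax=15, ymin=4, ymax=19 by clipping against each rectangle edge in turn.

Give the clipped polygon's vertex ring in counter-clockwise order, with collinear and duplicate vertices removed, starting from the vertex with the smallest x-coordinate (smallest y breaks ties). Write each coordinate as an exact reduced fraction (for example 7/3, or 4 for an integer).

Clipped polygon: [(8,4) (15,4) (15,98/11) (8,168/11)]

1. After x ≥ 8: [(8,2/9) (10,0) (17,0) (16,8) (8,168/11)]
2. After x ≤ 15: [(8,2/9) (10,0) (15,0) (15,98/11) (8,168/11)]
3. After y ≥ 4: [(8,4) (15,4) (15,98/11) (8,168/11)]
4. After y ≤ 19: [(8,4) (15,4) (15,98/11) (8,168/11)]
5. Canonical ring: [(8,4) (15,4) (15,98/11) (8,168/11)]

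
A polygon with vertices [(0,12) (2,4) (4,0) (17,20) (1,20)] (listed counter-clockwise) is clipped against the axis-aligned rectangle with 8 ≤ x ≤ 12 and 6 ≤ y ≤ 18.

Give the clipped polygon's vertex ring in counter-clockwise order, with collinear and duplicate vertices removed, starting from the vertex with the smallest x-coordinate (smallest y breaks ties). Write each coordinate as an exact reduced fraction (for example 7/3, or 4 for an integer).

Clipped polygon: [(8,80/13) (12,160/13) (12,18) (8,18)]

1. After x ≥ 8: [(8,80/13) (17,20) (8,20)]
2. After x ≤ 12: [(8,80/13) (12,160/13) (12,20) (8,20)]
3. After y ≥ 6: [(8,80/13) (12,160/13) (12,20) (8,20)]
4. After y ≤ 18: [(8,18) (8,80/13) (12,160/13) (12,18)]
5. Canonical ring: [(8,80/13) (12,160/13) (12,18) (8,18)]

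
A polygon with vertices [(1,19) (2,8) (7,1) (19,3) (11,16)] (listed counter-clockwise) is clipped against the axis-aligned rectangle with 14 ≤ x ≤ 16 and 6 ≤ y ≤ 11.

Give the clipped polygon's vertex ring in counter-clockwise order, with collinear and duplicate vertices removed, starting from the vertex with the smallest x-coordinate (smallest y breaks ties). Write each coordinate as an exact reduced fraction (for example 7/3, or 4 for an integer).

Clipped polygon: [(14,6) (16,6) (16,63/8) (183/13,11) (14,11)]

1. After x ≥ 14: [(14,13/6) (19,3) (14,89/8)]
2. After x ≤ 16: [(14,13/6) (16,5/2) (16,63/8) (14,89/8)]
3. After y ≥ 6: [(14,6) (16,6) (16,63/8) (14,89/8)]
4. After y ≤ 11: [(14,11) (14,6) (16,6) (16,63/8) (183/13,11)]
5. Canonical ring: [(14,6) (16,6) (16,63/8) (183/13,11) (14,11)]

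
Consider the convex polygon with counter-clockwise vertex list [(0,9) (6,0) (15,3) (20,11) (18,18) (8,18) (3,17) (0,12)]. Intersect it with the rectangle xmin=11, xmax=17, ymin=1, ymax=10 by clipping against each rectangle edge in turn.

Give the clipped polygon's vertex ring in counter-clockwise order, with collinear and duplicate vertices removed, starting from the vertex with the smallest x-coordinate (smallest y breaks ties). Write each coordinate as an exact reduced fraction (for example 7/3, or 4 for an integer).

1. After x ≥ 11: [(11,5/3) (15,3) (20,11) (18,18) (11,18)]
2. After x ≤ 17: [(11,5/3) (15,3) (17,31/5) (17,18) (11,18)]
3. After y ≥ 1: [(11,5/3) (15,3) (17,31/5) (17,18) (11,18)]
4. After y ≤ 10: [(11,10) (11,5/3) (15,3) (17,31/5) (17,10)]
5. Canonical ring: [(11,5/3) (15,3) (17,31/5) (17,10) (11,10)]

Clipped polygon: [(11,5/3) (15,3) (17,31/5) (17,10) (11,10)]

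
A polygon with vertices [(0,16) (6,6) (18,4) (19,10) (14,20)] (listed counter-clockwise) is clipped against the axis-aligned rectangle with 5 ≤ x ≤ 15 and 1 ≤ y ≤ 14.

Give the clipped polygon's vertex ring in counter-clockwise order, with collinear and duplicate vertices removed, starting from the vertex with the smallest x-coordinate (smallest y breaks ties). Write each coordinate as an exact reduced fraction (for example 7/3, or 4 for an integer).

1. After x ≥ 5: [(5,122/7) (5,23/3) (6,6) (18,4) (19,10) (14,20)]
2. After x ≤ 15: [(5,122/7) (5,23/3) (6,6) (15,9/2) (15,18) (14,20)]
3. After y ≥ 1: [(5,122/7) (5,23/3) (6,6) (15,9/2) (15,18) (14,20)]
4. After y ≤ 14: [(5,14) (5,23/3) (6,6) (15,9/2) (15,14)]
5. Canonical ring: [(5,23/3) (6,6) (15,9/2) (15,14) (5,14)]

Clipped polygon: [(5,23/3) (6,6) (15,9/2) (15,14) (5,14)]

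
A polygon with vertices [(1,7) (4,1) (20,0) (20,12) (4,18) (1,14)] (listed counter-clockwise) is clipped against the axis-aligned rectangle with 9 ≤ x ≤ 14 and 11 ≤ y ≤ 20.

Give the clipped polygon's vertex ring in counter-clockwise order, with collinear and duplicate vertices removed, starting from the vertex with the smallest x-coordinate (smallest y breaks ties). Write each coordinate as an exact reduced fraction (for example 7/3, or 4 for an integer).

Clipped polygon: [(9,11) (14,11) (14,57/4) (9,129/8)]

1. After x ≥ 9: [(9,11/16) (20,0) (20,12) (9,129/8)]
2. After x ≤ 14: [(9,11/16) (14,3/8) (14,57/4) (9,129/8)]
3. After y ≥ 11: [(9,11) (14,11) (14,57/4) (9,129/8)]
4. After y ≤ 20: [(9,11) (14,11) (14,57/4) (9,129/8)]
5. Canonical ring: [(9,11) (14,11) (14,57/4) (9,129/8)]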